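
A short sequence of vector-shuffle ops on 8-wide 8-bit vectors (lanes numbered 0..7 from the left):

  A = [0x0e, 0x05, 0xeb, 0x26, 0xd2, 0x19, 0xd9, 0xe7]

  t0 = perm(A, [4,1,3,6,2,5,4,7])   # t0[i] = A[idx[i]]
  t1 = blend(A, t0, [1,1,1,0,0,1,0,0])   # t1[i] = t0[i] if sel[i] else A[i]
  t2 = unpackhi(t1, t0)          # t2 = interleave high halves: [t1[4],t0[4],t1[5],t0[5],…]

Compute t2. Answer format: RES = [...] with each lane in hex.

t0 = [0xd2, 0x05, 0x26, 0xd9, 0xeb, 0x19, 0xd2, 0xe7]
t1 = [0xd2, 0x05, 0x26, 0x26, 0xd2, 0x19, 0xd9, 0xe7]
t2 = [0xd2, 0xeb, 0x19, 0x19, 0xd9, 0xd2, 0xe7, 0xe7]

RES = [0xd2, 0xeb, 0x19, 0x19, 0xd9, 0xd2, 0xe7, 0xe7]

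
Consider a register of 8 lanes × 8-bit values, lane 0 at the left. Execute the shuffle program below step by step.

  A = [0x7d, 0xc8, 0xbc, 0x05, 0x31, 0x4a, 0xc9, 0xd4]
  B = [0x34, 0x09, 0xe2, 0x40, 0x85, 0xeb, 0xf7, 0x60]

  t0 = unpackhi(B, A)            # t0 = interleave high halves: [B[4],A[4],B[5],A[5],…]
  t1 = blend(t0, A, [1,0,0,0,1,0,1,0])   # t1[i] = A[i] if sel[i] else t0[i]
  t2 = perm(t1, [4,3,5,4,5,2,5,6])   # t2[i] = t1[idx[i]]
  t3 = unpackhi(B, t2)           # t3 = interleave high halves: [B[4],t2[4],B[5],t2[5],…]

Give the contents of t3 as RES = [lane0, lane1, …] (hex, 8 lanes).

  t0: 85 31 eb 4a f7 c9 60 d4
  t1: 7d 31 eb 4a 31 c9 c9 d4
  t2: 31 4a c9 31 c9 eb c9 c9
  t3: 85 c9 eb eb f7 c9 60 c9

RES = [0x85, 0xc9, 0xeb, 0xeb, 0xf7, 0xc9, 0x60, 0xc9]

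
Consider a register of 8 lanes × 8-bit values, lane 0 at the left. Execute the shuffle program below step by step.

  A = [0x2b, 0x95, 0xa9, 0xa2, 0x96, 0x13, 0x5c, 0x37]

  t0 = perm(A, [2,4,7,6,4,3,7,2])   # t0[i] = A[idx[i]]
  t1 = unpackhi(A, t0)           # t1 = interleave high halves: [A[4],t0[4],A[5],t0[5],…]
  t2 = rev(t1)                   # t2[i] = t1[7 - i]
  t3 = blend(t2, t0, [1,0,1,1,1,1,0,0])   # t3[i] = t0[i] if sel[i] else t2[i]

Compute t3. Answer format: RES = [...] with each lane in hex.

→ t0 |a9|96|37|5c|96|a2|37|a9|
→ t1 |96|96|13|a2|5c|37|37|a9|
→ t2 |a9|37|37|5c|a2|13|96|96|
→ t3 |a9|37|37|5c|96|a2|96|96|

RES = [ 0xa9  0x37  0x37  0x5c  0x96  0xa2  0x96  0x96 ]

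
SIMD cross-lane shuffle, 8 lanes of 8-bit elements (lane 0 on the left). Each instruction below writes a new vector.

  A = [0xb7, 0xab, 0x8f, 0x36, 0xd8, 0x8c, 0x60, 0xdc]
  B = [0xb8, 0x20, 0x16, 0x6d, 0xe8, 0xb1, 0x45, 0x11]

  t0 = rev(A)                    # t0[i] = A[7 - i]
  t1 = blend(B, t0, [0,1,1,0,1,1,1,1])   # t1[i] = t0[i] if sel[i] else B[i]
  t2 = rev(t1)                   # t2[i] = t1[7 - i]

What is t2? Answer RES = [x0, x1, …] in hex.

→ t0 |dc|60|8c|d8|36|8f|ab|b7|
→ t1 |b8|60|8c|6d|36|8f|ab|b7|
→ t2 |b7|ab|8f|36|6d|8c|60|b8|

RES = [ 0xb7  0xab  0x8f  0x36  0x6d  0x8c  0x60  0xb8 ]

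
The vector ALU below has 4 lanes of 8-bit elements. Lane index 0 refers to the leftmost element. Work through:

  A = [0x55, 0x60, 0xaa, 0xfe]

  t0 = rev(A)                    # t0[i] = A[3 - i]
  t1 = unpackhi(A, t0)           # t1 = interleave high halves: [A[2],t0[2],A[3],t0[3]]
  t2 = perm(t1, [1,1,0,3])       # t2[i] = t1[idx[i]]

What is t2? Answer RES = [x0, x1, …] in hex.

  t0: fe aa 60 55
  t1: aa 60 fe 55
  t2: 60 60 aa 55

RES = [0x60, 0x60, 0xaa, 0x55]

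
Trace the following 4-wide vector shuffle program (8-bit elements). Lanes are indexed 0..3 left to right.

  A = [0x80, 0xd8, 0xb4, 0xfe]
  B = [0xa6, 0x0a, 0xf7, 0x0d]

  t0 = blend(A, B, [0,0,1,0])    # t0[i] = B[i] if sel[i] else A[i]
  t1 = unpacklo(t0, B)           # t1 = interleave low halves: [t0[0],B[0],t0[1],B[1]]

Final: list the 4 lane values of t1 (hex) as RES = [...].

  t0: 80 d8 f7 fe
  t1: 80 a6 d8 0a

RES = [ 0x80  0xa6  0xd8  0x0a ]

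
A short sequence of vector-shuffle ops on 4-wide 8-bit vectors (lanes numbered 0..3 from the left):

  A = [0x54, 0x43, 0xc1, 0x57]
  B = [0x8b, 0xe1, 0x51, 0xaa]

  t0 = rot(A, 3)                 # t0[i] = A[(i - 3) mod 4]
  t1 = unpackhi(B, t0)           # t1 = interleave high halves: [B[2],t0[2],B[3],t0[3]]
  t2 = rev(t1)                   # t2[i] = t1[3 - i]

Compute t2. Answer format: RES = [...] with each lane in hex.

  t0: 43 c1 57 54
  t1: 51 57 aa 54
  t2: 54 aa 57 51

RES = [0x54, 0xaa, 0x57, 0x51]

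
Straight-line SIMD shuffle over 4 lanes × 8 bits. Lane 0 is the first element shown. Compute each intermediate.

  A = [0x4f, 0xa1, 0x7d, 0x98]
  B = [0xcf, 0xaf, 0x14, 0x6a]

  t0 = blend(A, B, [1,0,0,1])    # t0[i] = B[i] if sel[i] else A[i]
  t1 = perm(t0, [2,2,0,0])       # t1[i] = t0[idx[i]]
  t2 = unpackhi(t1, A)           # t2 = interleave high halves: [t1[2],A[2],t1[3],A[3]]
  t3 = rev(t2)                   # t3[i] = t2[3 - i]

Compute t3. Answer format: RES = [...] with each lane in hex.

RES = [0x98, 0xcf, 0x7d, 0xcf]

t0 = [0xcf, 0xa1, 0x7d, 0x6a]
t1 = [0x7d, 0x7d, 0xcf, 0xcf]
t2 = [0xcf, 0x7d, 0xcf, 0x98]
t3 = [0x98, 0xcf, 0x7d, 0xcf]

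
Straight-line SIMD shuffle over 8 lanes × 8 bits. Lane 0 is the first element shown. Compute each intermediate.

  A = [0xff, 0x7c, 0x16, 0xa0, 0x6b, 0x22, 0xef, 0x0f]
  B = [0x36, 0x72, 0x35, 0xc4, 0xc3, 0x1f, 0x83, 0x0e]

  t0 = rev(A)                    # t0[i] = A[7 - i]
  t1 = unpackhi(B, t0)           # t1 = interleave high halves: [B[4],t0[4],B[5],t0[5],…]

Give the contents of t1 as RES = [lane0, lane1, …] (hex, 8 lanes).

RES = [ 0xc3  0xa0  0x1f  0x16  0x83  0x7c  0x0e  0xff ]

  t0: 0f ef 22 6b a0 16 7c ff
  t1: c3 a0 1f 16 83 7c 0e ff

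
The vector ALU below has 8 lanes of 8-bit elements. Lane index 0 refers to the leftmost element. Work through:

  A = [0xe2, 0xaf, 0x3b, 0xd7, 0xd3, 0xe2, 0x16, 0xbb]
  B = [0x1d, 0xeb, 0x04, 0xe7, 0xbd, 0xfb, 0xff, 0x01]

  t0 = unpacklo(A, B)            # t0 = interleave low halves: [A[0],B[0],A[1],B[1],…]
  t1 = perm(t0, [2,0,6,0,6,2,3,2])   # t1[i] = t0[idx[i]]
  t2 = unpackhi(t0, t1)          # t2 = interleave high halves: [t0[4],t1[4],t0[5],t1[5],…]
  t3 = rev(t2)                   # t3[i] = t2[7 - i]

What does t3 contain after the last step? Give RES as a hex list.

RES = [ 0xaf  0xe7  0xeb  0xd7  0xaf  0x04  0xd7  0x3b ]

t0 = [0xe2, 0x1d, 0xaf, 0xeb, 0x3b, 0x04, 0xd7, 0xe7]
t1 = [0xaf, 0xe2, 0xd7, 0xe2, 0xd7, 0xaf, 0xeb, 0xaf]
t2 = [0x3b, 0xd7, 0x04, 0xaf, 0xd7, 0xeb, 0xe7, 0xaf]
t3 = [0xaf, 0xe7, 0xeb, 0xd7, 0xaf, 0x04, 0xd7, 0x3b]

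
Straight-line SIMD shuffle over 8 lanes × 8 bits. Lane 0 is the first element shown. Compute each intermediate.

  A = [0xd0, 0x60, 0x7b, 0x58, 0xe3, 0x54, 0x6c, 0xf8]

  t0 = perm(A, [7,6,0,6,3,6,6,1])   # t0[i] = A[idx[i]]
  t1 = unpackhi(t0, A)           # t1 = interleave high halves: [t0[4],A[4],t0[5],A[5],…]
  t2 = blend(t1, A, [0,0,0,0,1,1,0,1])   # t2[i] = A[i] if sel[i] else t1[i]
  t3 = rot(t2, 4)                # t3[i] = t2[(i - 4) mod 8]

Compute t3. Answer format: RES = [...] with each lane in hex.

→ t0 |f8|6c|d0|6c|58|6c|6c|60|
→ t1 |58|e3|6c|54|6c|6c|60|f8|
→ t2 |58|e3|6c|54|e3|54|60|f8|
→ t3 |e3|54|60|f8|58|e3|6c|54|

RES = [0xe3, 0x54, 0x60, 0xf8, 0x58, 0xe3, 0x6c, 0x54]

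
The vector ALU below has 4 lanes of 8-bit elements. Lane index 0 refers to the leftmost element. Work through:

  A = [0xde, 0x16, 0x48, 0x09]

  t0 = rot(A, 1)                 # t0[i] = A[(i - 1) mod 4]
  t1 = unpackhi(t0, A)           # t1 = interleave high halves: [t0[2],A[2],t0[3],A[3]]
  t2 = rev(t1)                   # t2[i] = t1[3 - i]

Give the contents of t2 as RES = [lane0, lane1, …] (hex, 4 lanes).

→ t0 |09|de|16|48|
→ t1 |16|48|48|09|
→ t2 |09|48|48|16|

RES = [0x09, 0x48, 0x48, 0x16]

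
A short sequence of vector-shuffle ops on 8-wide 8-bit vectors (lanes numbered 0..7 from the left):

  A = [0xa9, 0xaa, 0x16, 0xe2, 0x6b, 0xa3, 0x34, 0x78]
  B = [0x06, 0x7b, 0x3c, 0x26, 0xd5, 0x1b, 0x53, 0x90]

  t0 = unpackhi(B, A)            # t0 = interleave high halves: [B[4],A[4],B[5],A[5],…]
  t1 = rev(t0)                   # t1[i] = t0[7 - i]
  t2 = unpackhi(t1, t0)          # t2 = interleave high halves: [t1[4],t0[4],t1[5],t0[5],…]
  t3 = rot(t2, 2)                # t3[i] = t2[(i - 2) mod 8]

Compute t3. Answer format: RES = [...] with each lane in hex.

RES = [0xd5, 0x78, 0xa3, 0x53, 0x1b, 0x34, 0x6b, 0x90]

t0 = [0xd5, 0x6b, 0x1b, 0xa3, 0x53, 0x34, 0x90, 0x78]
t1 = [0x78, 0x90, 0x34, 0x53, 0xa3, 0x1b, 0x6b, 0xd5]
t2 = [0xa3, 0x53, 0x1b, 0x34, 0x6b, 0x90, 0xd5, 0x78]
t3 = [0xd5, 0x78, 0xa3, 0x53, 0x1b, 0x34, 0x6b, 0x90]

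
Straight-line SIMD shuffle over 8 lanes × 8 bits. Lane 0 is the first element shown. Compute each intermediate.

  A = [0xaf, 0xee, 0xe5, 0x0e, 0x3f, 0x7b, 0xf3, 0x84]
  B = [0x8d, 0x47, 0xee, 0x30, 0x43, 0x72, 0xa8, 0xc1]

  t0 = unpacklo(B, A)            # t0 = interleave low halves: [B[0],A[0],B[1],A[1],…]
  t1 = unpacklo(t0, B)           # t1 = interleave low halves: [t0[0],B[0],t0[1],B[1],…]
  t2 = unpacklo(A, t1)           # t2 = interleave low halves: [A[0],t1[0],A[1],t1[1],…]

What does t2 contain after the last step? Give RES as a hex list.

  t0: 8d af 47 ee ee e5 30 0e
  t1: 8d 8d af 47 47 ee ee 30
  t2: af 8d ee 8d e5 af 0e 47

RES = [ 0xaf  0x8d  0xee  0x8d  0xe5  0xaf  0x0e  0x47 ]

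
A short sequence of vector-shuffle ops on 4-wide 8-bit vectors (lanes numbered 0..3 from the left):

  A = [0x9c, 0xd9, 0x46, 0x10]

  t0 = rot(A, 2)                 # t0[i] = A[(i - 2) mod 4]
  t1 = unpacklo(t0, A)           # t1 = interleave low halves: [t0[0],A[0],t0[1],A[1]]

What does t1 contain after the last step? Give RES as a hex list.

RES = [ 0x46  0x9c  0x10  0xd9 ]

→ t0 |46|10|9c|d9|
→ t1 |46|9c|10|d9|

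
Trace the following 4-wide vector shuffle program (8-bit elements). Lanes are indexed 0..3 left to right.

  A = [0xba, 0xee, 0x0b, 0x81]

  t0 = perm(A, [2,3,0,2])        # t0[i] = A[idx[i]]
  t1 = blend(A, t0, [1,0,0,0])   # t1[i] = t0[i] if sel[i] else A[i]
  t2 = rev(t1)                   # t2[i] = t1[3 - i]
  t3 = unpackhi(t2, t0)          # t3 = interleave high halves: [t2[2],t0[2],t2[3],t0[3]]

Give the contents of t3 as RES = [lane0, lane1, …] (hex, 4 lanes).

→ t0 |0b|81|ba|0b|
→ t1 |0b|ee|0b|81|
→ t2 |81|0b|ee|0b|
→ t3 |ee|ba|0b|0b|

RES = [0xee, 0xba, 0x0b, 0x0b]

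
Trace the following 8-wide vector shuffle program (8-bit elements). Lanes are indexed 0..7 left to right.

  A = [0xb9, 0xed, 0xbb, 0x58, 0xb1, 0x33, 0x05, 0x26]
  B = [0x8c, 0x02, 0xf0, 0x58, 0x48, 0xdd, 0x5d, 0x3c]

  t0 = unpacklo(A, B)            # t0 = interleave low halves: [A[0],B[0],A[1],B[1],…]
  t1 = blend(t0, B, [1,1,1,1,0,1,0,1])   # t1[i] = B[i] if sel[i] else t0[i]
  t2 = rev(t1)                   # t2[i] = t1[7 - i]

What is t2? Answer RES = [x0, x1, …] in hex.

RES = [ 0x3c  0x58  0xdd  0xbb  0x58  0xf0  0x02  0x8c ]

t0 = [0xb9, 0x8c, 0xed, 0x02, 0xbb, 0xf0, 0x58, 0x58]
t1 = [0x8c, 0x02, 0xf0, 0x58, 0xbb, 0xdd, 0x58, 0x3c]
t2 = [0x3c, 0x58, 0xdd, 0xbb, 0x58, 0xf0, 0x02, 0x8c]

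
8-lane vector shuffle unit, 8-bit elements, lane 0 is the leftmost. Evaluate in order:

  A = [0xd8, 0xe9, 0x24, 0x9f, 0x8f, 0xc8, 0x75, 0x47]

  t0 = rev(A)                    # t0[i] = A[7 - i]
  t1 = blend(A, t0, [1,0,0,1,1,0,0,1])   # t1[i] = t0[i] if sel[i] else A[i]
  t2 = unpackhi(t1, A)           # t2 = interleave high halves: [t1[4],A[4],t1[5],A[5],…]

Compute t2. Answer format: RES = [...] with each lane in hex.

RES = [ 0x9f  0x8f  0xc8  0xc8  0x75  0x75  0xd8  0x47 ]

  t0: 47 75 c8 8f 9f 24 e9 d8
  t1: 47 e9 24 8f 9f c8 75 d8
  t2: 9f 8f c8 c8 75 75 d8 47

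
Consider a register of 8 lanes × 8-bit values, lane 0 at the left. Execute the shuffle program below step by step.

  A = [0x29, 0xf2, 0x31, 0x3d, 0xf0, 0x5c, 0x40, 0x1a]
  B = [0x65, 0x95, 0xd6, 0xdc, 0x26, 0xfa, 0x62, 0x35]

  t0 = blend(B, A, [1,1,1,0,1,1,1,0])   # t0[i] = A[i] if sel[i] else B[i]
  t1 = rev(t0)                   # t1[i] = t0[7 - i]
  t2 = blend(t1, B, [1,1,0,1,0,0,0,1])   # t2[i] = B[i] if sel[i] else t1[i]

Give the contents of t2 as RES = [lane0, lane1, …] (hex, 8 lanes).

RES = [ 0x65  0x95  0x5c  0xdc  0xdc  0x31  0xf2  0x35 ]

  t0: 29 f2 31 dc f0 5c 40 35
  t1: 35 40 5c f0 dc 31 f2 29
  t2: 65 95 5c dc dc 31 f2 35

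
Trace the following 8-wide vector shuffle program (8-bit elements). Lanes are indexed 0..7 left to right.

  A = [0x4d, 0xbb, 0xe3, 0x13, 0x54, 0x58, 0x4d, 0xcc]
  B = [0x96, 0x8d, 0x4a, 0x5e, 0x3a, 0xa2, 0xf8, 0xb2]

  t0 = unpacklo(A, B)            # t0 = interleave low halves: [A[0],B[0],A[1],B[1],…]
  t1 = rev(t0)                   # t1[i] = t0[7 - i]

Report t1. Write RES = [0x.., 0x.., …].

t0 = [0x4d, 0x96, 0xbb, 0x8d, 0xe3, 0x4a, 0x13, 0x5e]
t1 = [0x5e, 0x13, 0x4a, 0xe3, 0x8d, 0xbb, 0x96, 0x4d]

RES = [0x5e, 0x13, 0x4a, 0xe3, 0x8d, 0xbb, 0x96, 0x4d]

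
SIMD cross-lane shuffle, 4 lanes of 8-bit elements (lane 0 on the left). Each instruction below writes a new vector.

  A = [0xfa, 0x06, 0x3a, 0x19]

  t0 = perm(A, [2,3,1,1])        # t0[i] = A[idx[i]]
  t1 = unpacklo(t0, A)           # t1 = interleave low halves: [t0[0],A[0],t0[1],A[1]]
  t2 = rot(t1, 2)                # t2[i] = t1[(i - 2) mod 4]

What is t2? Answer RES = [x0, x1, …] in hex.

→ t0 |3a|19|06|06|
→ t1 |3a|fa|19|06|
→ t2 |19|06|3a|fa|

RES = [0x19, 0x06, 0x3a, 0xfa]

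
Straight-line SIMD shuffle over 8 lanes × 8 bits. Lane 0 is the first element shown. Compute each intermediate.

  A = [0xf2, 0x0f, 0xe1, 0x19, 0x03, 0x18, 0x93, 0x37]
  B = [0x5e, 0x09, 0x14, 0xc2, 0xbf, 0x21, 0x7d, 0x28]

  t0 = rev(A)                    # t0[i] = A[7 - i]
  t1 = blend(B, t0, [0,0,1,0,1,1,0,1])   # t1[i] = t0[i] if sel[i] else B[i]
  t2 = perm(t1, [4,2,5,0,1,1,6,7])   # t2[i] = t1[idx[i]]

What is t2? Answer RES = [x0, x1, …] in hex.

→ t0 |37|93|18|03|19|e1|0f|f2|
→ t1 |5e|09|18|c2|19|e1|7d|f2|
→ t2 |19|18|e1|5e|09|09|7d|f2|

RES = [ 0x19  0x18  0xe1  0x5e  0x09  0x09  0x7d  0xf2 ]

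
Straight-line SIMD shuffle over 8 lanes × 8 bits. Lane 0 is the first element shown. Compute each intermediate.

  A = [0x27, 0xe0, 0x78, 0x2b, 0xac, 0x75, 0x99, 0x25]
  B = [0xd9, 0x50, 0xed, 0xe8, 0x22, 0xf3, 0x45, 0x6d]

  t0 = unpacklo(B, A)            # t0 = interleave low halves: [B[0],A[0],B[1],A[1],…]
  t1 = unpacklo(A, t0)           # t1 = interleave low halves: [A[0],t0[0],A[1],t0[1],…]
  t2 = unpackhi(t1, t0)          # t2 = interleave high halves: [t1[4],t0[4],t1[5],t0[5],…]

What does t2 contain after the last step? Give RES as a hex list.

RES = [ 0x78  0xed  0x50  0x78  0x2b  0xe8  0xe0  0x2b ]

t0 = [0xd9, 0x27, 0x50, 0xe0, 0xed, 0x78, 0xe8, 0x2b]
t1 = [0x27, 0xd9, 0xe0, 0x27, 0x78, 0x50, 0x2b, 0xe0]
t2 = [0x78, 0xed, 0x50, 0x78, 0x2b, 0xe8, 0xe0, 0x2b]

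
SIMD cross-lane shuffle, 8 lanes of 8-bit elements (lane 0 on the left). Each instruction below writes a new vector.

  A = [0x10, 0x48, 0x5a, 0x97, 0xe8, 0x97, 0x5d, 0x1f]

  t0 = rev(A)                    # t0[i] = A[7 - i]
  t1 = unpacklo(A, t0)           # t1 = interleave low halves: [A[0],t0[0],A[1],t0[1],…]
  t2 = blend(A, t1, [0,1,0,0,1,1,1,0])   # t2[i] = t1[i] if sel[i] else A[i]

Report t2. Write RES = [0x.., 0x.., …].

t0 = [0x1f, 0x5d, 0x97, 0xe8, 0x97, 0x5a, 0x48, 0x10]
t1 = [0x10, 0x1f, 0x48, 0x5d, 0x5a, 0x97, 0x97, 0xe8]
t2 = [0x10, 0x1f, 0x5a, 0x97, 0x5a, 0x97, 0x97, 0x1f]

RES = [0x10, 0x1f, 0x5a, 0x97, 0x5a, 0x97, 0x97, 0x1f]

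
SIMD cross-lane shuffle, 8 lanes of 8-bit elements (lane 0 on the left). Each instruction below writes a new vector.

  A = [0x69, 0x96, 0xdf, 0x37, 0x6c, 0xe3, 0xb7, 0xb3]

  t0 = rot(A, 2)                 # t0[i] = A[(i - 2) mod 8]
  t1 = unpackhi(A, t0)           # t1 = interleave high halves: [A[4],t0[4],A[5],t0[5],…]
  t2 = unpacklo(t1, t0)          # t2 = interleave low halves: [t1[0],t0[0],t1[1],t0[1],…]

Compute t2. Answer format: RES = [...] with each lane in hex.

  t0: b7 b3 69 96 df 37 6c e3
  t1: 6c df e3 37 b7 6c b3 e3
  t2: 6c b7 df b3 e3 69 37 96

RES = [ 0x6c  0xb7  0xdf  0xb3  0xe3  0x69  0x37  0x96 ]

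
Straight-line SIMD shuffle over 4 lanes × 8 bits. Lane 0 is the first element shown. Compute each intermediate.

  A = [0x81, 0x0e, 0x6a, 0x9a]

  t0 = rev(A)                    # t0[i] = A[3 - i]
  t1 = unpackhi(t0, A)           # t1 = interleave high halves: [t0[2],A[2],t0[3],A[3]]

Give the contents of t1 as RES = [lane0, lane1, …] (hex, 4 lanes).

RES = [0x0e, 0x6a, 0x81, 0x9a]

  t0: 9a 6a 0e 81
  t1: 0e 6a 81 9a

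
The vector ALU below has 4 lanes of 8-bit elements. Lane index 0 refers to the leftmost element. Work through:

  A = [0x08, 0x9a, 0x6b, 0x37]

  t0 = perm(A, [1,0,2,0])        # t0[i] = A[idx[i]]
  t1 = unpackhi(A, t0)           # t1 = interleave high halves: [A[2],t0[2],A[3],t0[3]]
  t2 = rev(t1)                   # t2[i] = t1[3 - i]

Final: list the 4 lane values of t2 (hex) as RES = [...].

RES = [0x08, 0x37, 0x6b, 0x6b]

t0 = [0x9a, 0x08, 0x6b, 0x08]
t1 = [0x6b, 0x6b, 0x37, 0x08]
t2 = [0x08, 0x37, 0x6b, 0x6b]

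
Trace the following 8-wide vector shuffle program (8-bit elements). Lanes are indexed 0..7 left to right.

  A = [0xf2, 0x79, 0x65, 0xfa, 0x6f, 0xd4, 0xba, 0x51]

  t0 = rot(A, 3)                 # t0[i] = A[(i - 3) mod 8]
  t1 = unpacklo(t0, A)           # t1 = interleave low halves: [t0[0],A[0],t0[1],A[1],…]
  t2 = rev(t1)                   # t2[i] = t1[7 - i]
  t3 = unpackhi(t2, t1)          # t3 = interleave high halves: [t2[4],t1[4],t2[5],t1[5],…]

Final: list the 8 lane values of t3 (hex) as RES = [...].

RES = [0x79, 0x51, 0xba, 0x65, 0xf2, 0xf2, 0xd4, 0xfa]

t0 = [0xd4, 0xba, 0x51, 0xf2, 0x79, 0x65, 0xfa, 0x6f]
t1 = [0xd4, 0xf2, 0xba, 0x79, 0x51, 0x65, 0xf2, 0xfa]
t2 = [0xfa, 0xf2, 0x65, 0x51, 0x79, 0xba, 0xf2, 0xd4]
t3 = [0x79, 0x51, 0xba, 0x65, 0xf2, 0xf2, 0xd4, 0xfa]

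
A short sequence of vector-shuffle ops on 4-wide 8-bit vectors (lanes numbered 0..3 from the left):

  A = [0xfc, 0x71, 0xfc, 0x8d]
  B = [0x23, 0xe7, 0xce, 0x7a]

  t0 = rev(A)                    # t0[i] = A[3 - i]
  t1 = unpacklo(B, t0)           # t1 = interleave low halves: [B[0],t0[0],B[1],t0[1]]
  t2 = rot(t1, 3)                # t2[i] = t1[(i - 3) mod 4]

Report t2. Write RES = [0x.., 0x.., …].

t0 = [0x8d, 0xfc, 0x71, 0xfc]
t1 = [0x23, 0x8d, 0xe7, 0xfc]
t2 = [0x8d, 0xe7, 0xfc, 0x23]

RES = [0x8d, 0xe7, 0xfc, 0x23]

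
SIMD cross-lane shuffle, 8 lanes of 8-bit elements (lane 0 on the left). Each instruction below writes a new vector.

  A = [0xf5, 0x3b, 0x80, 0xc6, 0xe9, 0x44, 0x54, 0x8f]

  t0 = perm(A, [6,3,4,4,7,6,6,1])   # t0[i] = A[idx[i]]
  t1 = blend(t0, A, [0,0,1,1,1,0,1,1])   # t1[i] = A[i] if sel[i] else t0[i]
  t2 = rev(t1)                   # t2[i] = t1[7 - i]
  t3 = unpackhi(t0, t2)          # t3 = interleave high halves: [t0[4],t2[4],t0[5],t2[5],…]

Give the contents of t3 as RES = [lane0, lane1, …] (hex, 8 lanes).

t0 = [0x54, 0xc6, 0xe9, 0xe9, 0x8f, 0x54, 0x54, 0x3b]
t1 = [0x54, 0xc6, 0x80, 0xc6, 0xe9, 0x54, 0x54, 0x8f]
t2 = [0x8f, 0x54, 0x54, 0xe9, 0xc6, 0x80, 0xc6, 0x54]
t3 = [0x8f, 0xc6, 0x54, 0x80, 0x54, 0xc6, 0x3b, 0x54]

RES = [0x8f, 0xc6, 0x54, 0x80, 0x54, 0xc6, 0x3b, 0x54]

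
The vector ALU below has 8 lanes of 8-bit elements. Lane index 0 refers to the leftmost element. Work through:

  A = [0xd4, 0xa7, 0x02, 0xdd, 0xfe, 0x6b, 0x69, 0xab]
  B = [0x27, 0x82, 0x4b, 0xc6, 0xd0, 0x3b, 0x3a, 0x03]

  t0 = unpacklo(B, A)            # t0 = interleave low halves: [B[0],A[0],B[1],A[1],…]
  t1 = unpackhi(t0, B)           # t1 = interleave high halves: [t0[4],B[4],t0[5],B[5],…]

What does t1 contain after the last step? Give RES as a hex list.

RES = [ 0x4b  0xd0  0x02  0x3b  0xc6  0x3a  0xdd  0x03 ]

→ t0 |27|d4|82|a7|4b|02|c6|dd|
→ t1 |4b|d0|02|3b|c6|3a|dd|03|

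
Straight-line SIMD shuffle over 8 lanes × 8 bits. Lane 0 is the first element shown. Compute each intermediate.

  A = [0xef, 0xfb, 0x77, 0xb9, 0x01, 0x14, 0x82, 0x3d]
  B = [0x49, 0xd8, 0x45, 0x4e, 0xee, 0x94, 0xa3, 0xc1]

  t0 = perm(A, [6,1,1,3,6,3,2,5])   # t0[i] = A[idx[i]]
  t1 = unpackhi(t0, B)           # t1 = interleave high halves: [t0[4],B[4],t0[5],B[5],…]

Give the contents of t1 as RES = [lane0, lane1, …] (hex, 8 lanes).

  t0: 82 fb fb b9 82 b9 77 14
  t1: 82 ee b9 94 77 a3 14 c1

RES = [0x82, 0xee, 0xb9, 0x94, 0x77, 0xa3, 0x14, 0xc1]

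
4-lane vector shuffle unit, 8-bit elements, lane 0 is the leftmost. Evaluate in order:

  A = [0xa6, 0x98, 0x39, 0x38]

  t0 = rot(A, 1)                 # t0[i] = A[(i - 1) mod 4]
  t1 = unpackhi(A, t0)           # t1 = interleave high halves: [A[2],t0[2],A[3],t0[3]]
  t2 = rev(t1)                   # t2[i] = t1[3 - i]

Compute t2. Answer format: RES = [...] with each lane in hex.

t0 = [0x38, 0xa6, 0x98, 0x39]
t1 = [0x39, 0x98, 0x38, 0x39]
t2 = [0x39, 0x38, 0x98, 0x39]

RES = [0x39, 0x38, 0x98, 0x39]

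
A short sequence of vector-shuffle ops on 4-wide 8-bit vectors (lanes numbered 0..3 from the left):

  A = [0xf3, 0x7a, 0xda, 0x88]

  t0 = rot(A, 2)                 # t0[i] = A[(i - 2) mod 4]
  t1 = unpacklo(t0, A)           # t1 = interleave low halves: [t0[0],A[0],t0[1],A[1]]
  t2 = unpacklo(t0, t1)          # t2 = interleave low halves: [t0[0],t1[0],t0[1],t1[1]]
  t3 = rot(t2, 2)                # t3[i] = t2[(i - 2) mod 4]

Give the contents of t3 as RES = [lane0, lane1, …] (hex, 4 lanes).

RES = [0x88, 0xf3, 0xda, 0xda]

  t0: da 88 f3 7a
  t1: da f3 88 7a
  t2: da da 88 f3
  t3: 88 f3 da da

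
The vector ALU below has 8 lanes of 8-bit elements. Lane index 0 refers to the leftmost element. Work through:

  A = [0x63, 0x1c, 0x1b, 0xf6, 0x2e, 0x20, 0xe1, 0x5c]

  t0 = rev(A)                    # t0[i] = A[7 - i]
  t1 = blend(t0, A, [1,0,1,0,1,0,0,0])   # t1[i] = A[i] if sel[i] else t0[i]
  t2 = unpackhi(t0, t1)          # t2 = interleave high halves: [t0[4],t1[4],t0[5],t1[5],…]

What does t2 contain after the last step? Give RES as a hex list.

RES = [0xf6, 0x2e, 0x1b, 0x1b, 0x1c, 0x1c, 0x63, 0x63]

  t0: 5c e1 20 2e f6 1b 1c 63
  t1: 63 e1 1b 2e 2e 1b 1c 63
  t2: f6 2e 1b 1b 1c 1c 63 63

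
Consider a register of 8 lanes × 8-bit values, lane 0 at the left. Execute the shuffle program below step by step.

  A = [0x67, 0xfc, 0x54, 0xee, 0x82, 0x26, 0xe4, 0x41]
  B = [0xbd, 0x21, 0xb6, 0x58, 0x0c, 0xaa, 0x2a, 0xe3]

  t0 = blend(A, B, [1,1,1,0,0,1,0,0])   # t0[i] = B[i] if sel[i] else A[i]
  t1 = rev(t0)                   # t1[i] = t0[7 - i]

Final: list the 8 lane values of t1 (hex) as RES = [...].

  t0: bd 21 b6 ee 82 aa e4 41
  t1: 41 e4 aa 82 ee b6 21 bd

RES = [ 0x41  0xe4  0xaa  0x82  0xee  0xb6  0x21  0xbd ]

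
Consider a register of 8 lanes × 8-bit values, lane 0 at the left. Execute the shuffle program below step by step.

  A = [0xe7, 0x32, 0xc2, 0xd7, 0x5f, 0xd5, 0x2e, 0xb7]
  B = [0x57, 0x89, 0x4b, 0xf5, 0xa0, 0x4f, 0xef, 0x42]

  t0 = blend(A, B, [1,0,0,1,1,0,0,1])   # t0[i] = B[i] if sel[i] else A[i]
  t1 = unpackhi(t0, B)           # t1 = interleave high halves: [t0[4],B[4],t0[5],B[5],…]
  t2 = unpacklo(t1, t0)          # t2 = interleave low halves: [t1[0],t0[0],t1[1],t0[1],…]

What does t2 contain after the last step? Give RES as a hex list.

→ t0 |57|32|c2|f5|a0|d5|2e|42|
→ t1 |a0|a0|d5|4f|2e|ef|42|42|
→ t2 |a0|57|a0|32|d5|c2|4f|f5|

RES = [0xa0, 0x57, 0xa0, 0x32, 0xd5, 0xc2, 0x4f, 0xf5]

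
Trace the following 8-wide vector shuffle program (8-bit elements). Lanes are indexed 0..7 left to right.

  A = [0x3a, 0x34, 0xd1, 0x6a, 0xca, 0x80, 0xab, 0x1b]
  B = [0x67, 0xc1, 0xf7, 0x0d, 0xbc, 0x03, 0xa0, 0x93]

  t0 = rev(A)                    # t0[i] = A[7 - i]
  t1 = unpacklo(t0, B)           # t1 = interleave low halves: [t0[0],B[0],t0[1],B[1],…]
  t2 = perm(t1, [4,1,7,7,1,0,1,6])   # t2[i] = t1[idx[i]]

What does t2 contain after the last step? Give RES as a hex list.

RES = [ 0x80  0x67  0x0d  0x0d  0x67  0x1b  0x67  0xca ]

→ t0 |1b|ab|80|ca|6a|d1|34|3a|
→ t1 |1b|67|ab|c1|80|f7|ca|0d|
→ t2 |80|67|0d|0d|67|1b|67|ca|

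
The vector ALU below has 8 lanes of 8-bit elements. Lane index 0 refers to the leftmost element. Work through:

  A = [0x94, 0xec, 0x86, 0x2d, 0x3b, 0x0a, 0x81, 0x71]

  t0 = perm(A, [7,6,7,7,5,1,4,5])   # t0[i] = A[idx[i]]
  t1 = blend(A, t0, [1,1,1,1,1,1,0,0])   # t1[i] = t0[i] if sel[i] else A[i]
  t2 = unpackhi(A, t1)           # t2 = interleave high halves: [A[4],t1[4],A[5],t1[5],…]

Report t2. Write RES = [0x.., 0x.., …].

→ t0 |71|81|71|71|0a|ec|3b|0a|
→ t1 |71|81|71|71|0a|ec|81|71|
→ t2 |3b|0a|0a|ec|81|81|71|71|

RES = [ 0x3b  0x0a  0x0a  0xec  0x81  0x81  0x71  0x71 ]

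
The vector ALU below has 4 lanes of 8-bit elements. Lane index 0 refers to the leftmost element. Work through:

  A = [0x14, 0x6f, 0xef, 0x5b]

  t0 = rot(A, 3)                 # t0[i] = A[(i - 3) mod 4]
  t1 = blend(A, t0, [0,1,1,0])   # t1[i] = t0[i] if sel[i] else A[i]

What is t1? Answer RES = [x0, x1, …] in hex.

  t0: 6f ef 5b 14
  t1: 14 ef 5b 5b

RES = [0x14, 0xef, 0x5b, 0x5b]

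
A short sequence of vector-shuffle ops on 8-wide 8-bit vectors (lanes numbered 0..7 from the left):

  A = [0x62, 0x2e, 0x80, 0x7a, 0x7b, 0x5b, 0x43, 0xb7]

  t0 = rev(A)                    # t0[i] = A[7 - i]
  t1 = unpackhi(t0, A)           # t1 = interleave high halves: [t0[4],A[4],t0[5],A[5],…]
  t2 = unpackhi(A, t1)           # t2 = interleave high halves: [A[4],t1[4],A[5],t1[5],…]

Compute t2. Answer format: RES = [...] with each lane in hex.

  t0: b7 43 5b 7b 7a 80 2e 62
  t1: 7a 7b 80 5b 2e 43 62 b7
  t2: 7b 2e 5b 43 43 62 b7 b7

RES = [0x7b, 0x2e, 0x5b, 0x43, 0x43, 0x62, 0xb7, 0xb7]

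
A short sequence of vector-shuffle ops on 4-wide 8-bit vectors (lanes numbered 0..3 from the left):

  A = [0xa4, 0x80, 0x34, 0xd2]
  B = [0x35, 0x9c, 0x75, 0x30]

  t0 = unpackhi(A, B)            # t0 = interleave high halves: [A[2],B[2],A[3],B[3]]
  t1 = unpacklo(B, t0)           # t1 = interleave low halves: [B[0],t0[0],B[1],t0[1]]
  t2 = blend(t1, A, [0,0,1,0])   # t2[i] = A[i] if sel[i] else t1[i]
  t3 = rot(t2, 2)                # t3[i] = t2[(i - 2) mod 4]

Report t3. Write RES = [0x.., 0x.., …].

RES = [ 0x34  0x75  0x35  0x34 ]

  t0: 34 75 d2 30
  t1: 35 34 9c 75
  t2: 35 34 34 75
  t3: 34 75 35 34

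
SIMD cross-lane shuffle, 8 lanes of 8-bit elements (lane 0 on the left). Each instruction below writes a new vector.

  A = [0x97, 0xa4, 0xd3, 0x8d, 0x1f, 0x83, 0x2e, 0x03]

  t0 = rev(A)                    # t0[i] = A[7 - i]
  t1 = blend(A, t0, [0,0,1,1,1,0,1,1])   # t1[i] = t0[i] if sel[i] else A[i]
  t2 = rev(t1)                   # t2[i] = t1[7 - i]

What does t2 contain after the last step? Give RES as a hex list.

  t0: 03 2e 83 1f 8d d3 a4 97
  t1: 97 a4 83 1f 8d 83 a4 97
  t2: 97 a4 83 8d 1f 83 a4 97

RES = [ 0x97  0xa4  0x83  0x8d  0x1f  0x83  0xa4  0x97 ]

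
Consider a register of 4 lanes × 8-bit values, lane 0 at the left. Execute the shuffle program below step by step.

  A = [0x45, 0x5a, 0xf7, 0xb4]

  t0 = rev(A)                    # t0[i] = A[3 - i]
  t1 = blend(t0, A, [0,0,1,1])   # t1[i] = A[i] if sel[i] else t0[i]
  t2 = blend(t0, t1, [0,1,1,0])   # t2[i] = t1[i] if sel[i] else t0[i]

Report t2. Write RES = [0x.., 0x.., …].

RES = [ 0xb4  0xf7  0xf7  0x45 ]

t0 = [0xb4, 0xf7, 0x5a, 0x45]
t1 = [0xb4, 0xf7, 0xf7, 0xb4]
t2 = [0xb4, 0xf7, 0xf7, 0x45]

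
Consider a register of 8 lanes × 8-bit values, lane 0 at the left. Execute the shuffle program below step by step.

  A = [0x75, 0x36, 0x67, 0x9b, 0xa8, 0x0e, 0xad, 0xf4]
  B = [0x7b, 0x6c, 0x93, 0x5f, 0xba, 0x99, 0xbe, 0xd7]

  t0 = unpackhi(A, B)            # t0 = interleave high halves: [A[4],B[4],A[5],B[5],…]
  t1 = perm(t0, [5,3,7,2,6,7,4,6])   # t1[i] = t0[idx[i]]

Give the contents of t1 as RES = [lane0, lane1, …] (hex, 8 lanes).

RES = [0xbe, 0x99, 0xd7, 0x0e, 0xf4, 0xd7, 0xad, 0xf4]

  t0: a8 ba 0e 99 ad be f4 d7
  t1: be 99 d7 0e f4 d7 ad f4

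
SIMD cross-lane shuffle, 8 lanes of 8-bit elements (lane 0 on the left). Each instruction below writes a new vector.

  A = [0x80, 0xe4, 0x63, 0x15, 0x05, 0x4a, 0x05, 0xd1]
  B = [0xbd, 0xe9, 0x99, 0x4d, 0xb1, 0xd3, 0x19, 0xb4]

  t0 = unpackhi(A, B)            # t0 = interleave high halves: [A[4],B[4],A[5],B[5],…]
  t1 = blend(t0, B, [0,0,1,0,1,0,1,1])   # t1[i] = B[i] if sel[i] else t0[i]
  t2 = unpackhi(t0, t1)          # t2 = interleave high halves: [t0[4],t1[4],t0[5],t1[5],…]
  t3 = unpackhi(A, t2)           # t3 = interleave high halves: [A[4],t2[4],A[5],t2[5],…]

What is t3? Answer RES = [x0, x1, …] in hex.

→ t0 |05|b1|4a|d3|05|19|d1|b4|
→ t1 |05|b1|99|d3|b1|19|19|b4|
→ t2 |05|b1|19|19|d1|19|b4|b4|
→ t3 |05|d1|4a|19|05|b4|d1|b4|

RES = [ 0x05  0xd1  0x4a  0x19  0x05  0xb4  0xd1  0xb4 ]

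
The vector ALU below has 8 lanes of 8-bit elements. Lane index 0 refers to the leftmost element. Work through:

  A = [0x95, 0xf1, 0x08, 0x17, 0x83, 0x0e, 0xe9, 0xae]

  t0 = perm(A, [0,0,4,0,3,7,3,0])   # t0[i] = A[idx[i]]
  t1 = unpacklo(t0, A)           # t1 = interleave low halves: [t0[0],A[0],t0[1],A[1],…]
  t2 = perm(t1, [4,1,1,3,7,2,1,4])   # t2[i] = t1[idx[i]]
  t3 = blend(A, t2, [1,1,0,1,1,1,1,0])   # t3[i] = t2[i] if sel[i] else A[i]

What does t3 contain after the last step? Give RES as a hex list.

t0 = [0x95, 0x95, 0x83, 0x95, 0x17, 0xae, 0x17, 0x95]
t1 = [0x95, 0x95, 0x95, 0xf1, 0x83, 0x08, 0x95, 0x17]
t2 = [0x83, 0x95, 0x95, 0xf1, 0x17, 0x95, 0x95, 0x83]
t3 = [0x83, 0x95, 0x08, 0xf1, 0x17, 0x95, 0x95, 0xae]

RES = [0x83, 0x95, 0x08, 0xf1, 0x17, 0x95, 0x95, 0xae]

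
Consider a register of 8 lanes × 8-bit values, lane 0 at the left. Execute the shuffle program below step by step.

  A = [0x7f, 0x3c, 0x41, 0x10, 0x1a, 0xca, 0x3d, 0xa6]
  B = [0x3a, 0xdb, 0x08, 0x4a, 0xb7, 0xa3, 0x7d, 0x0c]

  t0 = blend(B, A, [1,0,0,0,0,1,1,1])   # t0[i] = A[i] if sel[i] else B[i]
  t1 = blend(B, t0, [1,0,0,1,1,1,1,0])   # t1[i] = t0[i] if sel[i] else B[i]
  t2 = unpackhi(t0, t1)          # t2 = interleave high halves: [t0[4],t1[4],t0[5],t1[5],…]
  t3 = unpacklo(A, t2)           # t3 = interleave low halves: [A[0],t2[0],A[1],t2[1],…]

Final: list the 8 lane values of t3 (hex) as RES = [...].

RES = [ 0x7f  0xb7  0x3c  0xb7  0x41  0xca  0x10  0xca ]

  t0: 7f db 08 4a b7 ca 3d a6
  t1: 7f db 08 4a b7 ca 3d 0c
  t2: b7 b7 ca ca 3d 3d a6 0c
  t3: 7f b7 3c b7 41 ca 10 ca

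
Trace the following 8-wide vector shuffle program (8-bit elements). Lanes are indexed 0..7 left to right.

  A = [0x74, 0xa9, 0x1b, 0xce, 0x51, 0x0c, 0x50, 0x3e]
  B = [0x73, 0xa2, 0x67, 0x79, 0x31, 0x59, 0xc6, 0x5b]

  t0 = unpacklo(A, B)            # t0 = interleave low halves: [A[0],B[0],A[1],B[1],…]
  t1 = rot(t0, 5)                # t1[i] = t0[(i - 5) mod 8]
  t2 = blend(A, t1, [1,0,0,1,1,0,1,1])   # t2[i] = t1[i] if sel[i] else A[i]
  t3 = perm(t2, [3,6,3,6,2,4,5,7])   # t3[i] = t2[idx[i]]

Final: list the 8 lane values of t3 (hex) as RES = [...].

t0 = [0x74, 0x73, 0xa9, 0xa2, 0x1b, 0x67, 0xce, 0x79]
t1 = [0xa2, 0x1b, 0x67, 0xce, 0x79, 0x74, 0x73, 0xa9]
t2 = [0xa2, 0xa9, 0x1b, 0xce, 0x79, 0x0c, 0x73, 0xa9]
t3 = [0xce, 0x73, 0xce, 0x73, 0x1b, 0x79, 0x0c, 0xa9]

RES = [ 0xce  0x73  0xce  0x73  0x1b  0x79  0x0c  0xa9 ]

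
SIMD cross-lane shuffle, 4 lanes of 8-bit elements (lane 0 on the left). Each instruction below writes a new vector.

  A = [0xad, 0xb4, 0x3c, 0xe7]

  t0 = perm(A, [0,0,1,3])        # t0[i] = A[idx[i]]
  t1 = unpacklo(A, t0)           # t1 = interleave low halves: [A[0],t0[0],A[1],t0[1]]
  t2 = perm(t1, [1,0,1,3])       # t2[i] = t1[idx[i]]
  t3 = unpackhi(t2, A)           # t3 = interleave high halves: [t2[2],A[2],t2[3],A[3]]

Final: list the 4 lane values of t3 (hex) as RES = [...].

t0 = [0xad, 0xad, 0xb4, 0xe7]
t1 = [0xad, 0xad, 0xb4, 0xad]
t2 = [0xad, 0xad, 0xad, 0xad]
t3 = [0xad, 0x3c, 0xad, 0xe7]

RES = [ 0xad  0x3c  0xad  0xe7 ]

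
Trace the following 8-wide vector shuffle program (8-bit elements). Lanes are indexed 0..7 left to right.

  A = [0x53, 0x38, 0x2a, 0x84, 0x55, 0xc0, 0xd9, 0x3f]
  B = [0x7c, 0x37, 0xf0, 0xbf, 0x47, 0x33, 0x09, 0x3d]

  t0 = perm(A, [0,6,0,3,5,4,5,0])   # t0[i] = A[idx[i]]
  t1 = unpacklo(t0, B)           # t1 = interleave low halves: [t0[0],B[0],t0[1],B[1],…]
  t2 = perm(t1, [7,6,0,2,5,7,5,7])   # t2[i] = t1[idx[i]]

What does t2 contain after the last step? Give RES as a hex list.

t0 = [0x53, 0xd9, 0x53, 0x84, 0xc0, 0x55, 0xc0, 0x53]
t1 = [0x53, 0x7c, 0xd9, 0x37, 0x53, 0xf0, 0x84, 0xbf]
t2 = [0xbf, 0x84, 0x53, 0xd9, 0xf0, 0xbf, 0xf0, 0xbf]

RES = [0xbf, 0x84, 0x53, 0xd9, 0xf0, 0xbf, 0xf0, 0xbf]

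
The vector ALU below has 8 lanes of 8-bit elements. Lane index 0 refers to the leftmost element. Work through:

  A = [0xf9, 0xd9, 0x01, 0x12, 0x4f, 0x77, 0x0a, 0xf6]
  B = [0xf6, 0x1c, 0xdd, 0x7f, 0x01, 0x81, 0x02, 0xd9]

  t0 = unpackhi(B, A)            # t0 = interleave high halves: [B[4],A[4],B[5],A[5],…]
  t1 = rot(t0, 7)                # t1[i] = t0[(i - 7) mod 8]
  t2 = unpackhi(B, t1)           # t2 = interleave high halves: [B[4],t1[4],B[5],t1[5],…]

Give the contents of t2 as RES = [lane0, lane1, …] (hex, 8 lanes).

  t0: 01 4f 81 77 02 0a d9 f6
  t1: 4f 81 77 02 0a d9 f6 01
  t2: 01 0a 81 d9 02 f6 d9 01

RES = [0x01, 0x0a, 0x81, 0xd9, 0x02, 0xf6, 0xd9, 0x01]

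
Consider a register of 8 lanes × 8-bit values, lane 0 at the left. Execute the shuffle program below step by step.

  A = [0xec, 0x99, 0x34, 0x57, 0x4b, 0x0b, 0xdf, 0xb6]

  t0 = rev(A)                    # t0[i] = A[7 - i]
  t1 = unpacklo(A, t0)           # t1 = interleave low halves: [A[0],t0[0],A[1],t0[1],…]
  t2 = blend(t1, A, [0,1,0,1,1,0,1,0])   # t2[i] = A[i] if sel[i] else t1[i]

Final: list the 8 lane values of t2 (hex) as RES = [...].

RES = [0xec, 0x99, 0x99, 0x57, 0x4b, 0x0b, 0xdf, 0x4b]

  t0: b6 df 0b 4b 57 34 99 ec
  t1: ec b6 99 df 34 0b 57 4b
  t2: ec 99 99 57 4b 0b df 4b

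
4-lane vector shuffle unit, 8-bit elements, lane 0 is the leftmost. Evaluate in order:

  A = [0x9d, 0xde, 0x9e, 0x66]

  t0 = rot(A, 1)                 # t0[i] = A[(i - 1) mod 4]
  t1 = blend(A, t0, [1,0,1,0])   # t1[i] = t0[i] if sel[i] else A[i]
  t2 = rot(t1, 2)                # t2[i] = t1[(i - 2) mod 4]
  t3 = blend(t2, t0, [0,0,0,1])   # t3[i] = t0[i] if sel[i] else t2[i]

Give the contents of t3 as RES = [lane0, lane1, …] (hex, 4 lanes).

RES = [ 0xde  0x66  0x66  0x9e ]

  t0: 66 9d de 9e
  t1: 66 de de 66
  t2: de 66 66 de
  t3: de 66 66 9e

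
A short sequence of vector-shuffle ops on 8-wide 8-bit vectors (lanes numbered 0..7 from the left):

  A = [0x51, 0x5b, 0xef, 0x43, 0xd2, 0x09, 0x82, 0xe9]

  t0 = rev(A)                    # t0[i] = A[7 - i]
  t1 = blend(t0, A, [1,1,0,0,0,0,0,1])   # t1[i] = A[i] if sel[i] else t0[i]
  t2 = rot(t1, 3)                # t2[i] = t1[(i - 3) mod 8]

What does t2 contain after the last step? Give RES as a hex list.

RES = [ 0xef  0x5b  0xe9  0x51  0x5b  0x09  0xd2  0x43 ]

→ t0 |e9|82|09|d2|43|ef|5b|51|
→ t1 |51|5b|09|d2|43|ef|5b|e9|
→ t2 |ef|5b|e9|51|5b|09|d2|43|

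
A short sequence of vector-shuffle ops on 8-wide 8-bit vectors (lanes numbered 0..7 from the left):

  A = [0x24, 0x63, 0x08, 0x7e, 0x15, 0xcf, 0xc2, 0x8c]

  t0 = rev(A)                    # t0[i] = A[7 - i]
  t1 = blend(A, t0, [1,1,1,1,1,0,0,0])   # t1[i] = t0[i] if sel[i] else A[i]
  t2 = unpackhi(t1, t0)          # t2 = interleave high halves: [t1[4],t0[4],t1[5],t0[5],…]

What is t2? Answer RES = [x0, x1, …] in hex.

→ t0 |8c|c2|cf|15|7e|08|63|24|
→ t1 |8c|c2|cf|15|7e|cf|c2|8c|
→ t2 |7e|7e|cf|08|c2|63|8c|24|

RES = [0x7e, 0x7e, 0xcf, 0x08, 0xc2, 0x63, 0x8c, 0x24]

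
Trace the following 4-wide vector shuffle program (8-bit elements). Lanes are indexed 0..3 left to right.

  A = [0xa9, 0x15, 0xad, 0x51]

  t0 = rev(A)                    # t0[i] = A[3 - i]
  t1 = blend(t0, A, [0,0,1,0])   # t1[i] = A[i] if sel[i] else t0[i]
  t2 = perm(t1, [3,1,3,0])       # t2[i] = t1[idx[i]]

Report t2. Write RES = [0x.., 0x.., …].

RES = [ 0xa9  0xad  0xa9  0x51 ]

→ t0 |51|ad|15|a9|
→ t1 |51|ad|ad|a9|
→ t2 |a9|ad|a9|51|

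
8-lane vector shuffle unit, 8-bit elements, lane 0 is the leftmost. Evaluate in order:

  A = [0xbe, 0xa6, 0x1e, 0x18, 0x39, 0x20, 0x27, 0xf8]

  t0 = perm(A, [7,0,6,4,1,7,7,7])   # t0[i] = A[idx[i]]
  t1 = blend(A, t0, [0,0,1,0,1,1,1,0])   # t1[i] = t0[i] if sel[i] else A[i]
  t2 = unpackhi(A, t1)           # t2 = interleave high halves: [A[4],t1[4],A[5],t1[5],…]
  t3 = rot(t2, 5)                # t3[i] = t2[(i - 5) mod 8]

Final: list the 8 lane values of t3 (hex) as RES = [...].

→ t0 |f8|be|27|39|a6|f8|f8|f8|
→ t1 |be|a6|27|18|a6|f8|f8|f8|
→ t2 |39|a6|20|f8|27|f8|f8|f8|
→ t3 |f8|27|f8|f8|f8|39|a6|20|

RES = [0xf8, 0x27, 0xf8, 0xf8, 0xf8, 0x39, 0xa6, 0x20]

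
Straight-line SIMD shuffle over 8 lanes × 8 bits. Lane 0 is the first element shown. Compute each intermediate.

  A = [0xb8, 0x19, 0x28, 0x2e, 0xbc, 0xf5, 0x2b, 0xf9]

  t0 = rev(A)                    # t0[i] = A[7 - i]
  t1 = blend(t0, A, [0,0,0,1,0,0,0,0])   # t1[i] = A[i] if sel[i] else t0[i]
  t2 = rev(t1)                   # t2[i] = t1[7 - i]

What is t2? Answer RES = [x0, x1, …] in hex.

RES = [ 0xb8  0x19  0x28  0x2e  0x2e  0xf5  0x2b  0xf9 ]

→ t0 |f9|2b|f5|bc|2e|28|19|b8|
→ t1 |f9|2b|f5|2e|2e|28|19|b8|
→ t2 |b8|19|28|2e|2e|f5|2b|f9|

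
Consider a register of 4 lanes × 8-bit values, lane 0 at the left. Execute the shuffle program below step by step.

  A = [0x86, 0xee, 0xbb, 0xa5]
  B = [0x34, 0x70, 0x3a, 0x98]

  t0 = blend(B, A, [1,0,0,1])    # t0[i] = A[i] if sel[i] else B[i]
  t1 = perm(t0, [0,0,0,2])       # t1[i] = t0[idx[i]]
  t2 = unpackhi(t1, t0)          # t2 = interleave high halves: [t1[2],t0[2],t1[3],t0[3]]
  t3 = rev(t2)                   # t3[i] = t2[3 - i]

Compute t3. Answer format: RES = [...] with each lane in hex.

→ t0 |86|70|3a|a5|
→ t1 |86|86|86|3a|
→ t2 |86|3a|3a|a5|
→ t3 |a5|3a|3a|86|

RES = [0xa5, 0x3a, 0x3a, 0x86]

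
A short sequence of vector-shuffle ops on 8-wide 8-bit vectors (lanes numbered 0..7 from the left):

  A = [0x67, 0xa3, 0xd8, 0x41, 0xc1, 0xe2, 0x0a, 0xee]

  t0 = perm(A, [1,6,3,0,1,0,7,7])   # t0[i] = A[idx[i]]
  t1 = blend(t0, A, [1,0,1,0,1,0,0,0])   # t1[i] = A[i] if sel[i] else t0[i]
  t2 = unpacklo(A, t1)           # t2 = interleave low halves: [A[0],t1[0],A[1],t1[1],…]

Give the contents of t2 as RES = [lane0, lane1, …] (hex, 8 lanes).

RES = [ 0x67  0x67  0xa3  0x0a  0xd8  0xd8  0x41  0x67 ]

→ t0 |a3|0a|41|67|a3|67|ee|ee|
→ t1 |67|0a|d8|67|c1|67|ee|ee|
→ t2 |67|67|a3|0a|d8|d8|41|67|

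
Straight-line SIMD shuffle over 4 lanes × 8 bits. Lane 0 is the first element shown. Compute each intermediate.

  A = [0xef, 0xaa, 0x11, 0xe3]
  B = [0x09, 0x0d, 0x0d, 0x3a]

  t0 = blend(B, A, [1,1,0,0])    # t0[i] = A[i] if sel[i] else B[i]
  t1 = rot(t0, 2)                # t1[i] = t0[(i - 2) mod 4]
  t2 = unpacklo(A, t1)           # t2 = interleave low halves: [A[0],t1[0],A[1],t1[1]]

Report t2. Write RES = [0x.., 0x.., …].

RES = [ 0xef  0x0d  0xaa  0x3a ]

→ t0 |ef|aa|0d|3a|
→ t1 |0d|3a|ef|aa|
→ t2 |ef|0d|aa|3a|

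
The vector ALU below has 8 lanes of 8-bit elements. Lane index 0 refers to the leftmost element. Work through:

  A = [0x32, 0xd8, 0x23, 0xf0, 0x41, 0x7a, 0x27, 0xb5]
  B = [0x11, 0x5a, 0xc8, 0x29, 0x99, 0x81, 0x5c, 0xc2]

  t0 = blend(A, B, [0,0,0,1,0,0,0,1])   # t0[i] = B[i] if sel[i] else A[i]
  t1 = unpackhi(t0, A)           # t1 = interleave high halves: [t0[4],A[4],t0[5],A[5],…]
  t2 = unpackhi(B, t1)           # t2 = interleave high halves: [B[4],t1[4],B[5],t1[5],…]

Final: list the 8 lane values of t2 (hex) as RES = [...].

RES = [0x99, 0x27, 0x81, 0x27, 0x5c, 0xc2, 0xc2, 0xb5]

→ t0 |32|d8|23|29|41|7a|27|c2|
→ t1 |41|41|7a|7a|27|27|c2|b5|
→ t2 |99|27|81|27|5c|c2|c2|b5|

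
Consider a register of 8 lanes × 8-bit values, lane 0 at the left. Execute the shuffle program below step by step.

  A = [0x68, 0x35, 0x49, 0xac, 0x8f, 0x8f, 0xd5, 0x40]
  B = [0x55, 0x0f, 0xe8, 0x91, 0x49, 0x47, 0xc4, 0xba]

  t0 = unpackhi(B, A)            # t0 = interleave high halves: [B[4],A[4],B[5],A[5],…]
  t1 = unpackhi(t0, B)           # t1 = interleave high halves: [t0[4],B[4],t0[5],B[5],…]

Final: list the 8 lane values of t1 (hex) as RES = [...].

→ t0 |49|8f|47|8f|c4|d5|ba|40|
→ t1 |c4|49|d5|47|ba|c4|40|ba|

RES = [ 0xc4  0x49  0xd5  0x47  0xba  0xc4  0x40  0xba ]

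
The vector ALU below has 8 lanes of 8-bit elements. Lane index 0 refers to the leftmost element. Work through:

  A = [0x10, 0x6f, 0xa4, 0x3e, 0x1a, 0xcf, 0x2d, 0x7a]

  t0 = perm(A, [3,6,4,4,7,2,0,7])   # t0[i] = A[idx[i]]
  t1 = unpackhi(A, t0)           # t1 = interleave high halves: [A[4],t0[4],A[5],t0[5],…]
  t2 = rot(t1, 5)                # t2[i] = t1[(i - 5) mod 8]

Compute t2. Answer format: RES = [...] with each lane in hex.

RES = [ 0xa4  0x2d  0x10  0x7a  0x7a  0x1a  0x7a  0xcf ]

t0 = [0x3e, 0x2d, 0x1a, 0x1a, 0x7a, 0xa4, 0x10, 0x7a]
t1 = [0x1a, 0x7a, 0xcf, 0xa4, 0x2d, 0x10, 0x7a, 0x7a]
t2 = [0xa4, 0x2d, 0x10, 0x7a, 0x7a, 0x1a, 0x7a, 0xcf]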